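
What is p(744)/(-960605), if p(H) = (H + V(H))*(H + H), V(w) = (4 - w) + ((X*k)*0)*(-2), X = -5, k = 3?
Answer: -5952/960605 ≈ -0.0061961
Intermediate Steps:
V(w) = 4 - w (V(w) = (4 - w) + (-5*3*0)*(-2) = (4 - w) - 15*0*(-2) = (4 - w) + 0*(-2) = (4 - w) + 0 = 4 - w)
p(H) = 8*H (p(H) = (H + (4 - H))*(H + H) = 4*(2*H) = 8*H)
p(744)/(-960605) = (8*744)/(-960605) = 5952*(-1/960605) = -5952/960605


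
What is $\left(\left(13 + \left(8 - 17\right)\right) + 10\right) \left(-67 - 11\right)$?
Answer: $-1092$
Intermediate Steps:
$\left(\left(13 + \left(8 - 17\right)\right) + 10\right) \left(-67 - 11\right) = \left(\left(13 + \left(8 - 17\right)\right) + 10\right) \left(-78\right) = \left(\left(13 - 9\right) + 10\right) \left(-78\right) = \left(4 + 10\right) \left(-78\right) = 14 \left(-78\right) = -1092$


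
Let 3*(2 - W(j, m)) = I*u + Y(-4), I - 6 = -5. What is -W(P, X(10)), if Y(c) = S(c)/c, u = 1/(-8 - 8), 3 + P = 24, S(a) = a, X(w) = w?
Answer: -27/16 ≈ -1.6875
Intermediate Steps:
I = 1 (I = 6 - 5 = 1)
P = 21 (P = -3 + 24 = 21)
u = -1/16 (u = 1/(-16) = -1/16 ≈ -0.062500)
Y(c) = 1 (Y(c) = c/c = 1)
W(j, m) = 27/16 (W(j, m) = 2 - (1*(-1/16) + 1)/3 = 2 - (-1/16 + 1)/3 = 2 - ⅓*15/16 = 2 - 5/16 = 27/16)
-W(P, X(10)) = -1*27/16 = -27/16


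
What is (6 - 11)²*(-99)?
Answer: -2475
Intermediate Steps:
(6 - 11)²*(-99) = (-5)²*(-99) = 25*(-99) = -2475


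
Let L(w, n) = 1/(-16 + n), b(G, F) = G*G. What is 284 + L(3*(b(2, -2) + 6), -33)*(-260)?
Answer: 14176/49 ≈ 289.31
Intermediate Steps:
b(G, F) = G**2
284 + L(3*(b(2, -2) + 6), -33)*(-260) = 284 - 260/(-16 - 33) = 284 - 260/(-49) = 284 - 1/49*(-260) = 284 + 260/49 = 14176/49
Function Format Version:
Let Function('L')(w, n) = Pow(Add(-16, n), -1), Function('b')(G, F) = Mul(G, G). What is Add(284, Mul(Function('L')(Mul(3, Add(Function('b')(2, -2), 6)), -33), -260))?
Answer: Rational(14176, 49) ≈ 289.31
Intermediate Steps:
Function('b')(G, F) = Pow(G, 2)
Add(284, Mul(Function('L')(Mul(3, Add(Function('b')(2, -2), 6)), -33), -260)) = Add(284, Mul(Pow(Add(-16, -33), -1), -260)) = Add(284, Mul(Pow(-49, -1), -260)) = Add(284, Mul(Rational(-1, 49), -260)) = Add(284, Rational(260, 49)) = Rational(14176, 49)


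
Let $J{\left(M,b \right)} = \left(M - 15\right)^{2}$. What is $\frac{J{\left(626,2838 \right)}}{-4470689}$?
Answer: $- \frac{373321}{4470689} \approx -0.083504$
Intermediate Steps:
$J{\left(M,b \right)} = \left(-15 + M\right)^{2}$
$\frac{J{\left(626,2838 \right)}}{-4470689} = \frac{\left(-15 + 626\right)^{2}}{-4470689} = 611^{2} \left(- \frac{1}{4470689}\right) = 373321 \left(- \frac{1}{4470689}\right) = - \frac{373321}{4470689}$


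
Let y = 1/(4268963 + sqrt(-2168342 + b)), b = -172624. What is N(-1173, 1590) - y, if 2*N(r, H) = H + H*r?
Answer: (-931740*sqrt(2340966) + 3977563585621*I)/(sqrt(2340966) - 4268963*I) ≈ -9.3174e+5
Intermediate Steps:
N(r, H) = H/2 + H*r/2 (N(r, H) = (H + H*r)/2 = H/2 + H*r/2)
y = 1/(4268963 + I*sqrt(2340966)) (y = 1/(4268963 + sqrt(-2168342 - 172624)) = 1/(4268963 + sqrt(-2340966)) = 1/(4268963 + I*sqrt(2340966)) ≈ 2.3425e-7 - 8.4e-11*I)
N(-1173, 1590) - y = (1/2)*1590*(1 - 1173) - (4268963/18224047436335 - I*sqrt(2340966)/18224047436335) = (1/2)*1590*(-1172) + (-4268963/18224047436335 + I*sqrt(2340966)/18224047436335) = -931740 + (-4268963/18224047436335 + I*sqrt(2340966)/18224047436335) = -16980073958335041863/18224047436335 + I*sqrt(2340966)/18224047436335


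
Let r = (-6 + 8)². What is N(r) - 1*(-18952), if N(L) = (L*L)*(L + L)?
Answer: 19080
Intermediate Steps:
r = 4 (r = 2² = 4)
N(L) = 2*L³ (N(L) = L²*(2*L) = 2*L³)
N(r) - 1*(-18952) = 2*4³ - 1*(-18952) = 2*64 + 18952 = 128 + 18952 = 19080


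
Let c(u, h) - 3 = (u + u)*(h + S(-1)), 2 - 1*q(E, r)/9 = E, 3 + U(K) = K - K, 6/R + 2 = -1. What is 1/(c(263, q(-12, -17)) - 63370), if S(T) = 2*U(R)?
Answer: -1/247 ≈ -0.0040486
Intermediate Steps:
R = -2 (R = 6/(-2 - 1) = 6/(-3) = 6*(-1/3) = -2)
U(K) = -3 (U(K) = -3 + (K - K) = -3 + 0 = -3)
S(T) = -6 (S(T) = 2*(-3) = -6)
q(E, r) = 18 - 9*E
c(u, h) = 3 + 2*u*(-6 + h) (c(u, h) = 3 + (u + u)*(h - 6) = 3 + (2*u)*(-6 + h) = 3 + 2*u*(-6 + h))
1/(c(263, q(-12, -17)) - 63370) = 1/((3 - 12*263 + 2*(18 - 9*(-12))*263) - 63370) = 1/((3 - 3156 + 2*(18 + 108)*263) - 63370) = 1/((3 - 3156 + 2*126*263) - 63370) = 1/((3 - 3156 + 66276) - 63370) = 1/(63123 - 63370) = 1/(-247) = -1/247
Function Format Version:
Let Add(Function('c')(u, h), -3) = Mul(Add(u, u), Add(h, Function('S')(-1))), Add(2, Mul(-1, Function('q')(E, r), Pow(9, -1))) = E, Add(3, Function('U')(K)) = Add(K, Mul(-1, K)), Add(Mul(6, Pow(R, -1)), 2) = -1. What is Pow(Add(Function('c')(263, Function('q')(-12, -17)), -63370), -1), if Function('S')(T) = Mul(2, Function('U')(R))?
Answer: Rational(-1, 247) ≈ -0.0040486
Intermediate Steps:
R = -2 (R = Mul(6, Pow(Add(-2, -1), -1)) = Mul(6, Pow(-3, -1)) = Mul(6, Rational(-1, 3)) = -2)
Function('U')(K) = -3 (Function('U')(K) = Add(-3, Add(K, Mul(-1, K))) = Add(-3, 0) = -3)
Function('S')(T) = -6 (Function('S')(T) = Mul(2, -3) = -6)
Function('q')(E, r) = Add(18, Mul(-9, E))
Function('c')(u, h) = Add(3, Mul(2, u, Add(-6, h))) (Function('c')(u, h) = Add(3, Mul(Add(u, u), Add(h, -6))) = Add(3, Mul(Mul(2, u), Add(-6, h))) = Add(3, Mul(2, u, Add(-6, h))))
Pow(Add(Function('c')(263, Function('q')(-12, -17)), -63370), -1) = Pow(Add(Add(3, Mul(-12, 263), Mul(2, Add(18, Mul(-9, -12)), 263)), -63370), -1) = Pow(Add(Add(3, -3156, Mul(2, Add(18, 108), 263)), -63370), -1) = Pow(Add(Add(3, -3156, Mul(2, 126, 263)), -63370), -1) = Pow(Add(Add(3, -3156, 66276), -63370), -1) = Pow(Add(63123, -63370), -1) = Pow(-247, -1) = Rational(-1, 247)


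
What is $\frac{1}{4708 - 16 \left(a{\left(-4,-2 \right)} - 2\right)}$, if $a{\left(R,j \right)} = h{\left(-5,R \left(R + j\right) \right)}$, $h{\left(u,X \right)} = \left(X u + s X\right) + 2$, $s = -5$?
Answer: $\frac{1}{8548} \approx 0.00011699$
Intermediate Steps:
$h{\left(u,X \right)} = 2 - 5 X + X u$ ($h{\left(u,X \right)} = \left(X u - 5 X\right) + 2 = \left(- 5 X + X u\right) + 2 = 2 - 5 X + X u$)
$a{\left(R,j \right)} = 2 - 10 R \left(R + j\right)$ ($a{\left(R,j \right)} = 2 - 5 R \left(R + j\right) + R \left(R + j\right) \left(-5\right) = 2 - 5 R \left(R + j\right) - 5 R \left(R + j\right) = 2 - 10 R \left(R + j\right)$)
$\frac{1}{4708 - 16 \left(a{\left(-4,-2 \right)} - 2\right)} = \frac{1}{4708 - 16 \left(\left(2 - - 40 \left(-4 - 2\right)\right) - 2\right)} = \frac{1}{4708 - 16 \left(\left(2 - \left(-40\right) \left(-6\right)\right) - 2\right)} = \frac{1}{4708 - 16 \left(\left(2 - 240\right) - 2\right)} = \frac{1}{4708 - 16 \left(-238 - 2\right)} = \frac{1}{4708 - 16 \left(-240\right)} = \frac{1}{4708 - -3840} = \frac{1}{4708 + 3840} = \frac{1}{8548}$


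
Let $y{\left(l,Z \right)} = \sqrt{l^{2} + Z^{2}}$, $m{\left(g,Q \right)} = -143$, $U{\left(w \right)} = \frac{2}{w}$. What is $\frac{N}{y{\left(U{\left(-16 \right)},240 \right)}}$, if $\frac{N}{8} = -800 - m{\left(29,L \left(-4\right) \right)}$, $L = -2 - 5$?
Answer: $- \frac{42048 \sqrt{3686401}}{3686401} \approx -21.9$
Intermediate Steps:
$L = -7$
$y{\left(l,Z \right)} = \sqrt{Z^{2} + l^{2}}$
$N = -5256$ ($N = 8 \left(-800 - -143\right) = 8 \left(-800 + 143\right) = 8 \left(-657\right) = -5256$)
$\frac{N}{y{\left(U{\left(-16 \right)},240 \right)}} = - \frac{5256}{\sqrt{240^{2} + \left(\frac{2}{-16}\right)^{2}}} = - \frac{5256}{\sqrt{57600 + \left(2 \left(- \frac{1}{16}\right)\right)^{2}}} = - \frac{5256}{\sqrt{57600 + \left(- \frac{1}{8}\right)^{2}}} = - \frac{5256}{\sqrt{57600 + \frac{1}{64}}} = - \frac{5256}{\sqrt{\frac{3686401}{64}}} = - \frac{5256}{\frac{1}{8} \sqrt{3686401}} = - 5256 \frac{8 \sqrt{3686401}}{3686401} = - \frac{42048 \sqrt{3686401}}{3686401}$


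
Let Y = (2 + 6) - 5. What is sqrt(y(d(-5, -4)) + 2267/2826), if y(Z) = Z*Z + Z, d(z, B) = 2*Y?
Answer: sqrt(37981126)/942 ≈ 6.5423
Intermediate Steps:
Y = 3 (Y = 8 - 5 = 3)
d(z, B) = 6 (d(z, B) = 2*3 = 6)
y(Z) = Z + Z**2 (y(Z) = Z**2 + Z = Z + Z**2)
sqrt(y(d(-5, -4)) + 2267/2826) = sqrt(6*(1 + 6) + 2267/2826) = sqrt(6*7 + 2267*(1/2826)) = sqrt(42 + 2267/2826) = sqrt(120959/2826) = sqrt(37981126)/942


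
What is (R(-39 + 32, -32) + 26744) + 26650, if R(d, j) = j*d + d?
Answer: 53611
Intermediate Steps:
R(d, j) = d + d*j (R(d, j) = d*j + d = d + d*j)
(R(-39 + 32, -32) + 26744) + 26650 = ((-39 + 32)*(1 - 32) + 26744) + 26650 = (-7*(-31) + 26744) + 26650 = (217 + 26744) + 26650 = 26961 + 26650 = 53611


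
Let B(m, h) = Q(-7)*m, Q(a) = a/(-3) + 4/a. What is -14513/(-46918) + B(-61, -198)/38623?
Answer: 11665353653/38054392194 ≈ 0.30654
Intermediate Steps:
Q(a) = 4/a - a/3 (Q(a) = a*(-⅓) + 4/a = -a/3 + 4/a = 4/a - a/3)
B(m, h) = 37*m/21 (B(m, h) = (4/(-7) - ⅓*(-7))*m = (4*(-⅐) + 7/3)*m = (-4/7 + 7/3)*m = 37*m/21)
-14513/(-46918) + B(-61, -198)/38623 = -14513/(-46918) + ((37/21)*(-61))/38623 = -14513*(-1/46918) - 2257/21*1/38623 = 14513/46918 - 2257/811083 = 11665353653/38054392194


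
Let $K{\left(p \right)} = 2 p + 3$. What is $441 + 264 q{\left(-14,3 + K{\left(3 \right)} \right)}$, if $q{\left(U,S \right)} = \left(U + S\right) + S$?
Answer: $3081$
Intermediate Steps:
$K{\left(p \right)} = 3 + 2 p$
$q{\left(U,S \right)} = U + 2 S$ ($q{\left(U,S \right)} = \left(S + U\right) + S = U + 2 S$)
$441 + 264 q{\left(-14,3 + K{\left(3 \right)} \right)} = 441 + 264 \left(-14 + 2 \left(3 + \left(3 + 2 \cdot 3\right)\right)\right) = 441 + 264 \left(-14 + 2 \left(3 + \left(3 + 6\right)\right)\right) = 441 + 264 \left(-14 + 2 \left(3 + 9\right)\right) = 441 + 264 \left(-14 + 2 \cdot 12\right) = 441 + 264 \left(-14 + 24\right) = 441 + 264 \cdot 10 = 441 + 2640 = 3081$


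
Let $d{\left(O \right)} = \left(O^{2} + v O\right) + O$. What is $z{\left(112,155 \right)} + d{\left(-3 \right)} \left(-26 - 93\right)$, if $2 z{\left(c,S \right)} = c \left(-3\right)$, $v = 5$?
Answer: $903$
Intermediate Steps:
$z{\left(c,S \right)} = - \frac{3 c}{2}$ ($z{\left(c,S \right)} = \frac{c \left(-3\right)}{2} = \frac{\left(-3\right) c}{2} = - \frac{3 c}{2}$)
$d{\left(O \right)} = O^{2} + 6 O$ ($d{\left(O \right)} = \left(O^{2} + 5 O\right) + O = O^{2} + 6 O$)
$z{\left(112,155 \right)} + d{\left(-3 \right)} \left(-26 - 93\right) = \left(- \frac{3}{2}\right) 112 + - 3 \left(6 - 3\right) \left(-26 - 93\right) = -168 + \left(-3\right) 3 \left(-119\right) = -168 - -1071 = -168 + 1071 = 903$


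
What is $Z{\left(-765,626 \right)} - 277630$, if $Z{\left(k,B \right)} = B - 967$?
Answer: $-277971$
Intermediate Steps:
$Z{\left(k,B \right)} = -967 + B$
$Z{\left(-765,626 \right)} - 277630 = \left(-967 + 626\right) - 277630 = -341 - 277630 = -277971$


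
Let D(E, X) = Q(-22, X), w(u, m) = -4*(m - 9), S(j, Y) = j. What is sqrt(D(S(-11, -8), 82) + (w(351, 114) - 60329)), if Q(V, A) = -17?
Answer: I*sqrt(60766) ≈ 246.51*I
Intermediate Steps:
w(u, m) = 36 - 4*m (w(u, m) = -4*(-9 + m) = 36 - 4*m)
D(E, X) = -17
sqrt(D(S(-11, -8), 82) + (w(351, 114) - 60329)) = sqrt(-17 + ((36 - 4*114) - 60329)) = sqrt(-17 + ((36 - 456) - 60329)) = sqrt(-17 + (-420 - 60329)) = sqrt(-17 - 60749) = sqrt(-60766) = I*sqrt(60766)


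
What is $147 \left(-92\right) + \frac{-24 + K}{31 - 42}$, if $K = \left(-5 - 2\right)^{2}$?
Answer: $- \frac{148789}{11} \approx -13526.0$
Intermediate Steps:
$K = 49$ ($K = \left(-7\right)^{2} = 49$)
$147 \left(-92\right) + \frac{-24 + K}{31 - 42} = 147 \left(-92\right) + \frac{-24 + 49}{31 - 42} = -13524 + \frac{25}{-11} = -13524 + 25 \left(- \frac{1}{11}\right) = -13524 - \frac{25}{11} = - \frac{148789}{11}$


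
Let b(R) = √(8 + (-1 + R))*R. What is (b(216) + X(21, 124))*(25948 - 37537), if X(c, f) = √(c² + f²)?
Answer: -2503224*√223 - 11589*√15817 ≈ -3.8839e+7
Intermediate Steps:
b(R) = R*√(7 + R) (b(R) = √(7 + R)*R = R*√(7 + R))
(b(216) + X(21, 124))*(25948 - 37537) = (216*√(7 + 216) + √(21² + 124²))*(25948 - 37537) = (216*√223 + √(441 + 15376))*(-11589) = (216*√223 + √15817)*(-11589) = (√15817 + 216*√223)*(-11589) = -2503224*√223 - 11589*√15817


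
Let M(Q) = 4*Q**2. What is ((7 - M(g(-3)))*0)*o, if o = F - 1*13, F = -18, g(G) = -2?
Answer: 0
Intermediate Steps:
o = -31 (o = -18 - 1*13 = -18 - 13 = -31)
((7 - M(g(-3)))*0)*o = ((7 - 4*(-2)**2)*0)*(-31) = ((7 - 4*4)*0)*(-31) = ((7 - 1*16)*0)*(-31) = ((7 - 16)*0)*(-31) = -9*0*(-31) = 0*(-31) = 0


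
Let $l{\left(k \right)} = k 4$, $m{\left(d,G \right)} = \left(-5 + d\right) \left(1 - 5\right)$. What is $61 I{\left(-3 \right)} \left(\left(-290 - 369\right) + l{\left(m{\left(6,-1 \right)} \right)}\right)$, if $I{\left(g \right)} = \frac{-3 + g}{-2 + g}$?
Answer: $-49410$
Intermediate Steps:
$m{\left(d,G \right)} = 20 - 4 d$ ($m{\left(d,G \right)} = \left(-5 + d\right) \left(-4\right) = 20 - 4 d$)
$I{\left(g \right)} = \frac{-3 + g}{-2 + g}$
$l{\left(k \right)} = 4 k$
$61 I{\left(-3 \right)} \left(\left(-290 - 369\right) + l{\left(m{\left(6,-1 \right)} \right)}\right) = 61 \frac{-3 - 3}{-2 - 3} \left(\left(-290 - 369\right) + 4 \left(20 - 24\right)\right) = 61 \frac{1}{-5} \left(-6\right) \left(-659 + 4 \left(20 - 24\right)\right) = 61 \left(\left(- \frac{1}{5}\right) \left(-6\right)\right) \left(-659 + 4 \left(-4\right)\right) = 61 \cdot \frac{6}{5} \left(-659 - 16\right) = \frac{366}{5} \left(-675\right) = -49410$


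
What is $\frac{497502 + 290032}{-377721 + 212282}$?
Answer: $- \frac{787534}{165439} \approx -4.7603$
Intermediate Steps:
$\frac{497502 + 290032}{-377721 + 212282} = \frac{787534}{-165439} = 787534 \left(- \frac{1}{165439}\right) = - \frac{787534}{165439}$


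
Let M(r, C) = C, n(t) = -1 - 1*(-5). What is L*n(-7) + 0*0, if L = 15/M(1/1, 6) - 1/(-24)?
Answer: 61/6 ≈ 10.167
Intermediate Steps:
n(t) = 4 (n(t) = -1 + 5 = 4)
L = 61/24 (L = 15/6 - 1/(-24) = 15*(⅙) - 1*(-1/24) = 5/2 + 1/24 = 61/24 ≈ 2.5417)
L*n(-7) + 0*0 = (61/24)*4 + 0*0 = 61/6 + 0 = 61/6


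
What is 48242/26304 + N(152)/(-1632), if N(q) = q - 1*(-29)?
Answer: 32105/18632 ≈ 1.7231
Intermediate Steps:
N(q) = 29 + q (N(q) = q + 29 = 29 + q)
48242/26304 + N(152)/(-1632) = 48242/26304 + (29 + 152)/(-1632) = 48242*(1/26304) + 181*(-1/1632) = 24121/13152 - 181/1632 = 32105/18632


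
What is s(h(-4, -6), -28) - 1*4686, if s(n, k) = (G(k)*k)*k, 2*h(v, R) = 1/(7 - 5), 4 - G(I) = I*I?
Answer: -616206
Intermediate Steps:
G(I) = 4 - I**2 (G(I) = 4 - I*I = 4 - I**2)
h(v, R) = 1/4 (h(v, R) = 1/(2*(7 - 5)) = (1/2)/2 = (1/2)*(1/2) = 1/4)
s(n, k) = k**2*(4 - k**2) (s(n, k) = ((4 - k**2)*k)*k = (k*(4 - k**2))*k = k**2*(4 - k**2))
s(h(-4, -6), -28) - 1*4686 = (-28)**2*(4 - 1*(-28)**2) - 1*4686 = 784*(4 - 1*784) - 4686 = 784*(4 - 784) - 4686 = 784*(-780) - 4686 = -611520 - 4686 = -616206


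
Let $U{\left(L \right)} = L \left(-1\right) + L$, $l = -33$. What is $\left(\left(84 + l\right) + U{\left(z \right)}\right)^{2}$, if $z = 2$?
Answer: $2601$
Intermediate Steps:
$U{\left(L \right)} = 0$ ($U{\left(L \right)} = - L + L = 0$)
$\left(\left(84 + l\right) + U{\left(z \right)}\right)^{2} = \left(\left(84 - 33\right) + 0\right)^{2} = \left(51 + 0\right)^{2} = 51^{2} = 2601$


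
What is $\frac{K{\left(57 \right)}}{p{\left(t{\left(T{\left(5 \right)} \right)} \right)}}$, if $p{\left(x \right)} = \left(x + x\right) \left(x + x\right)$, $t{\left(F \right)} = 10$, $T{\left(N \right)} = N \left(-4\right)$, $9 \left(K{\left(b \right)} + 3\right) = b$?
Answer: $\frac{1}{120} \approx 0.0083333$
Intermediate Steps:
$K{\left(b \right)} = -3 + \frac{b}{9}$
$T{\left(N \right)} = - 4 N$
$p{\left(x \right)} = 4 x^{2}$ ($p{\left(x \right)} = 2 x 2 x = 4 x^{2}$)
$\frac{K{\left(57 \right)}}{p{\left(t{\left(T{\left(5 \right)} \right)} \right)}} = \frac{-3 + \frac{1}{9} \cdot 57}{4 \cdot 10^{2}} = \frac{-3 + \frac{19}{3}}{4 \cdot 100} = \frac{10}{3 \cdot 400} = \frac{10}{3} \cdot \frac{1}{400} = \frac{1}{120}$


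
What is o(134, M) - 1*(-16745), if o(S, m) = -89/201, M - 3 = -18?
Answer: 3365656/201 ≈ 16745.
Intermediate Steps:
M = -15 (M = 3 - 18 = -15)
o(S, m) = -89/201 (o(S, m) = -89*1/201 = -89/201)
o(134, M) - 1*(-16745) = -89/201 - 1*(-16745) = -89/201 + 16745 = 3365656/201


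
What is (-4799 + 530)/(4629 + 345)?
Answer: -1423/1658 ≈ -0.85826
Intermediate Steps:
(-4799 + 530)/(4629 + 345) = -4269/4974 = -4269*1/4974 = -1423/1658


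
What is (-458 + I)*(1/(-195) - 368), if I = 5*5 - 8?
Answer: 10548867/65 ≈ 1.6229e+5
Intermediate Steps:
I = 17 (I = 25 - 8 = 17)
(-458 + I)*(1/(-195) - 368) = (-458 + 17)*(1/(-195) - 368) = -441*(-1/195 - 368) = -441*(-71761/195) = 10548867/65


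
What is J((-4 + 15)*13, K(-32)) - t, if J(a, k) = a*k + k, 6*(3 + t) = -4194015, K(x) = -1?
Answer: 1397723/2 ≈ 6.9886e+5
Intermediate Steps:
t = -1398011/2 (t = -3 + (1/6)*(-4194015) = -3 - 1398005/2 = -1398011/2 ≈ -6.9901e+5)
J(a, k) = k + a*k
J((-4 + 15)*13, K(-32)) - t = -(1 + (-4 + 15)*13) - 1*(-1398011/2) = -(1 + 11*13) + 1398011/2 = -(1 + 143) + 1398011/2 = -1*144 + 1398011/2 = -144 + 1398011/2 = 1397723/2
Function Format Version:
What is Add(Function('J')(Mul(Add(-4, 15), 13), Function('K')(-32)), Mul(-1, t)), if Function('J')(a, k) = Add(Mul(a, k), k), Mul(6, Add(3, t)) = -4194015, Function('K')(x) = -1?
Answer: Rational(1397723, 2) ≈ 6.9886e+5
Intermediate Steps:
t = Rational(-1398011, 2) (t = Add(-3, Mul(Rational(1, 6), -4194015)) = Add(-3, Rational(-1398005, 2)) = Rational(-1398011, 2) ≈ -6.9901e+5)
Function('J')(a, k) = Add(k, Mul(a, k))
Add(Function('J')(Mul(Add(-4, 15), 13), Function('K')(-32)), Mul(-1, t)) = Add(Mul(-1, Add(1, Mul(Add(-4, 15), 13))), Mul(-1, Rational(-1398011, 2))) = Add(Mul(-1, Add(1, Mul(11, 13))), Rational(1398011, 2)) = Add(Mul(-1, Add(1, 143)), Rational(1398011, 2)) = Add(Mul(-1, 144), Rational(1398011, 2)) = Add(-144, Rational(1398011, 2)) = Rational(1397723, 2)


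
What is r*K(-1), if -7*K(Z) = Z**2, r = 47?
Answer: -47/7 ≈ -6.7143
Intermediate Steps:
K(Z) = -Z**2/7
r*K(-1) = 47*(-1/7*(-1)**2) = 47*(-1/7*1) = 47*(-1/7) = -47/7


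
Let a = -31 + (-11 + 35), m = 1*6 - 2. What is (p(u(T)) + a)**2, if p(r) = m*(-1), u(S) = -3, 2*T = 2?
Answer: 121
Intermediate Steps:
m = 4 (m = 6 - 2 = 4)
T = 1 (T = (1/2)*2 = 1)
p(r) = -4 (p(r) = 4*(-1) = -4)
a = -7 (a = -31 + 24 = -7)
(p(u(T)) + a)**2 = (-4 - 7)**2 = (-11)**2 = 121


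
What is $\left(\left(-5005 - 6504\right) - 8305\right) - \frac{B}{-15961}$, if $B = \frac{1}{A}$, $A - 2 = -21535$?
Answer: $- \frac{6809838252383}{343688213} \approx -19814.0$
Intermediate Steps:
$A = -21533$ ($A = 2 - 21535 = -21533$)
$B = - \frac{1}{21533}$ ($B = \frac{1}{-21533} = - \frac{1}{21533} \approx -4.644 \cdot 10^{-5}$)
$\left(\left(-5005 - 6504\right) - 8305\right) - \frac{B}{-15961} = \left(\left(-5005 - 6504\right) - 8305\right) - - \frac{1}{21533 \left(-15961\right)} = \left(-11509 - 8305\right) - \left(- \frac{1}{21533}\right) \left(- \frac{1}{15961}\right) = -19814 - \frac{1}{343688213} = - \frac{6809838252383}{343688213}$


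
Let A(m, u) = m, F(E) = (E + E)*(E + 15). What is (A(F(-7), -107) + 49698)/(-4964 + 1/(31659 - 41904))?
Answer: -508008570/50856181 ≈ -9.9891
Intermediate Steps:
F(E) = 2*E*(15 + E) (F(E) = (2*E)*(15 + E) = 2*E*(15 + E))
(A(F(-7), -107) + 49698)/(-4964 + 1/(31659 - 41904)) = (2*(-7)*(15 - 7) + 49698)/(-4964 + 1/(31659 - 41904)) = (2*(-7)*8 + 49698)/(-4964 + 1/(-10245)) = (-112 + 49698)/(-4964 - 1/10245) = 49586/(-50856181/10245) = 49586*(-10245/50856181) = -508008570/50856181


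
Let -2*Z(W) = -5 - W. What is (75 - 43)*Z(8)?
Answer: 208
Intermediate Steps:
Z(W) = 5/2 + W/2 (Z(W) = -(-5 - W)/2 = 5/2 + W/2)
(75 - 43)*Z(8) = (75 - 43)*(5/2 + (½)*8) = 32*(5/2 + 4) = 32*(13/2) = 208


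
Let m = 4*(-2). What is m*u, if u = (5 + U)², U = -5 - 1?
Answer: -8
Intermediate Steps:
m = -8
U = -6
u = 1 (u = (5 - 6)² = (-1)² = 1)
m*u = -8*1 = -8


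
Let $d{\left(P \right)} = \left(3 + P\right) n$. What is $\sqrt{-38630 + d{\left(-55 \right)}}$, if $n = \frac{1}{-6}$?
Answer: $\frac{2 i \sqrt{86898}}{3} \approx 196.52 i$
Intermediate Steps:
$n = - \frac{1}{6} \approx -0.16667$
$d{\left(P \right)} = - \frac{1}{2} - \frac{P}{6}$ ($d{\left(P \right)} = \left(3 + P\right) \left(- \frac{1}{6}\right) = - \frac{1}{2} - \frac{P}{6}$)
$\sqrt{-38630 + d{\left(-55 \right)}} = \sqrt{-38630 - - \frac{26}{3}} = \sqrt{-38630 + \left(- \frac{1}{2} + \frac{55}{6}\right)} = \sqrt{-38630 + \frac{26}{3}} = \sqrt{- \frac{115864}{3}} = \frac{2 i \sqrt{86898}}{3}$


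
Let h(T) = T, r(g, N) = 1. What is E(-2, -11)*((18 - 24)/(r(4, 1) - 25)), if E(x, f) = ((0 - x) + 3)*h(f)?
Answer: -55/4 ≈ -13.750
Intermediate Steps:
E(x, f) = f*(3 - x) (E(x, f) = ((0 - x) + 3)*f = (-x + 3)*f = (3 - x)*f = f*(3 - x))
E(-2, -11)*((18 - 24)/(r(4, 1) - 25)) = (-11*(3 - 1*(-2)))*((18 - 24)/(1 - 25)) = (-11*(3 + 2))*(-6/(-24)) = (-11*5)*(-6*(-1/24)) = -55*¼ = -55/4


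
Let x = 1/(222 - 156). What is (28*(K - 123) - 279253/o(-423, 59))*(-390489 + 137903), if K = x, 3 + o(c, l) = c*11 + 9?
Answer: 43685627446694/51117 ≈ 8.5462e+8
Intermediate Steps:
o(c, l) = 6 + 11*c (o(c, l) = -3 + (c*11 + 9) = -3 + (11*c + 9) = -3 + (9 + 11*c) = 6 + 11*c)
x = 1/66 ≈ 0.015152
K = 1/66 ≈ 0.015152
(28*(K - 123) - 279253/o(-423, 59))*(-390489 + 137903) = (28*(1/66 - 123) - 279253/(6 + 11*(-423)))*(-390489 + 137903) = (28*(-8117/66) - 279253/(6 - 4653))*(-252586) = (-113638/33 - 279253/(-4647))*(-252586) = (-113638/33 - 279253*(-1/4647))*(-252586) = (-113638/33 + 279253/4647)*(-252586) = -172953479/51117*(-252586) = 43685627446694/51117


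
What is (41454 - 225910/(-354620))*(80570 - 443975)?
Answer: -76318390159185/5066 ≈ -1.5065e+10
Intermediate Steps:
(41454 - 225910/(-354620))*(80570 - 443975) = (41454 - 225910*(-1/354620))*(-363405) = (41454 + 22591/35462)*(-363405) = (1470064339/35462)*(-363405) = -76318390159185/5066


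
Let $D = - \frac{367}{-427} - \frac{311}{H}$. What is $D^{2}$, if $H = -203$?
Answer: $\frac{876988996}{153338689} \approx 5.7193$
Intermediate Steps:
$D = \frac{29614}{12383}$ ($D = - \frac{367}{-427} - \frac{311}{-203} = \left(-367\right) \left(- \frac{1}{427}\right) - - \frac{311}{203} = \frac{367}{427} + \frac{311}{203} = \frac{29614}{12383} \approx 2.3915$)
$D^{2} = \left(\frac{29614}{12383}\right)^{2} = \frac{876988996}{153338689}$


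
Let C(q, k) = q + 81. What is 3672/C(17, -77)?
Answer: 1836/49 ≈ 37.469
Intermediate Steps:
C(q, k) = 81 + q
3672/C(17, -77) = 3672/(81 + 17) = 3672/98 = 3672*(1/98) = 1836/49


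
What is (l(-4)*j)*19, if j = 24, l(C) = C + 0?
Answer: -1824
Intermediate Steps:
l(C) = C
(l(-4)*j)*19 = -4*24*19 = -96*19 = -1824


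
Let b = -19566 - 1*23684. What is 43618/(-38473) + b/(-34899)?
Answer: 141732668/1342669227 ≈ 0.10556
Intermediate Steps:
b = -43250 (b = -19566 - 23684 = -43250)
43618/(-38473) + b/(-34899) = 43618/(-38473) - 43250/(-34899) = 43618*(-1/38473) - 43250*(-1/34899) = -43618/38473 + 43250/34899 = 141732668/1342669227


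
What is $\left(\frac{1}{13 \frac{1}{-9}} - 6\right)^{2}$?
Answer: $\frac{7569}{169} \approx 44.787$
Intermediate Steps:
$\left(\frac{1}{13 \frac{1}{-9}} - 6\right)^{2} = \left(\frac{1}{13 \left(- \frac{1}{9}\right)} - 6\right)^{2} = \left(\frac{1}{- \frac{13}{9}} - 6\right)^{2} = \left(- \frac{9}{13} - 6\right)^{2} = \left(- \frac{87}{13}\right)^{2} = \frac{7569}{169}$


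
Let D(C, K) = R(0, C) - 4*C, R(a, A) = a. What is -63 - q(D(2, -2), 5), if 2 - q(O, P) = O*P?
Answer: -105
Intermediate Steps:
D(C, K) = -4*C (D(C, K) = 0 - 4*C = -4*C)
q(O, P) = 2 - O*P
-63 - q(D(2, -2), 5) = -63 - (2 - 1*(-4*2)*5) = -63 - (2 - 1*(-8)*5) = -63 - (2 + 40) = -63 - 1*42 = -63 - 42 = -105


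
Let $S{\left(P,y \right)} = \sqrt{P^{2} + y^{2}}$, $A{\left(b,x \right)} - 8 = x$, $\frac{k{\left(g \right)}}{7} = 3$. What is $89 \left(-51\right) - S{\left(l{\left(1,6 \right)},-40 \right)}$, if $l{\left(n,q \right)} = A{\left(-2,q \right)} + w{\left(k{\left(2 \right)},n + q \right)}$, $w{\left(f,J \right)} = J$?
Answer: $-4539 - \sqrt{2041} \approx -4584.2$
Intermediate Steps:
$k{\left(g \right)} = 21$ ($k{\left(g \right)} = 7 \cdot 3 = 21$)
$A{\left(b,x \right)} = 8 + x$
$l{\left(n,q \right)} = 8 + n + 2 q$ ($l{\left(n,q \right)} = \left(8 + q\right) + \left(n + q\right) = 8 + n + 2 q$)
$89 \left(-51\right) - S{\left(l{\left(1,6 \right)},-40 \right)} = 89 \left(-51\right) - \sqrt{\left(8 + 1 + 2 \cdot 6\right)^{2} + \left(-40\right)^{2}} = -4539 - \sqrt{\left(8 + 1 + 12\right)^{2} + 1600} = -4539 - \sqrt{21^{2} + 1600} = -4539 - \sqrt{441 + 1600} = -4539 - \sqrt{2041}$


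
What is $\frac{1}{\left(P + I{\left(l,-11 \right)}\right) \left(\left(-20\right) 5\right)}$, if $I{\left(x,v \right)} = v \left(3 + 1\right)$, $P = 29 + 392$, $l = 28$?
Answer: $- \frac{1}{37700} \approx -2.6525 \cdot 10^{-5}$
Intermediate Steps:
$P = 421$
$I{\left(x,v \right)} = 4 v$ ($I{\left(x,v \right)} = v 4 = 4 v$)
$\frac{1}{\left(P + I{\left(l,-11 \right)}\right) \left(\left(-20\right) 5\right)} = \frac{1}{\left(421 + 4 \left(-11\right)\right) \left(\left(-20\right) 5\right)} = \frac{1}{\left(421 - 44\right) \left(-100\right)} = \frac{1}{377} \left(- \frac{1}{100}\right) = - \frac{1}{37700}$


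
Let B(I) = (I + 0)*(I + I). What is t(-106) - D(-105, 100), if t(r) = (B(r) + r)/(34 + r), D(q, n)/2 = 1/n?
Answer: -279593/900 ≈ -310.66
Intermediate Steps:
B(I) = 2*I² (B(I) = I*(2*I) = 2*I²)
D(q, n) = 2/n
t(r) = (r + 2*r²)/(34 + r) (t(r) = (2*r² + r)/(34 + r) = (r + 2*r²)/(34 + r))
t(-106) - D(-105, 100) = -106*(1 + 2*(-106))/(34 - 106) - 2/100 = -106*(1 - 212)/(-72) - 2/100 = -106*(-1/72)*(-211) - 1*1/50 = -11183/36 - 1/50 = -279593/900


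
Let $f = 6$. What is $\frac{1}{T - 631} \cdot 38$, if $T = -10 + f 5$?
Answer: $- \frac{38}{611} \approx -0.062193$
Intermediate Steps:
$T = 20$ ($T = -10 + 6 \cdot 5 = -10 + 30 = 20$)
$\frac{1}{T - 631} \cdot 38 = \frac{1}{20 - 631} \cdot 38 = \frac{1}{-611} \cdot 38 = \left(- \frac{1}{611}\right) 38 = - \frac{38}{611}$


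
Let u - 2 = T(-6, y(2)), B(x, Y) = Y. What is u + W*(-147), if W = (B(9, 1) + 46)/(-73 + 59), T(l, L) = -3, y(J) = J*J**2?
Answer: 985/2 ≈ 492.50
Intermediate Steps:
y(J) = J**3
u = -1 (u = 2 - 3 = -1)
W = -47/14 (W = (1 + 46)/(-73 + 59) = 47/(-14) = 47*(-1/14) = -47/14 ≈ -3.3571)
u + W*(-147) = -1 - 47/14*(-147) = -1 + 987/2 = 985/2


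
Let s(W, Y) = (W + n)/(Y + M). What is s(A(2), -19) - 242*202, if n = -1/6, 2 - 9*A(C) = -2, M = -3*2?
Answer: -4399561/90 ≈ -48884.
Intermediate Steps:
M = -6
A(C) = 4/9 (A(C) = 2/9 - ⅑*(-2) = 2/9 + 2/9 = 4/9)
n = -⅙ (n = (⅙)*(-1) = -⅙ ≈ -0.16667)
s(W, Y) = (-⅙ + W)/(-6 + Y) (s(W, Y) = (W - ⅙)/(Y - 6) = (-⅙ + W)/(-6 + Y))
s(A(2), -19) - 242*202 = (-⅙ + 4/9)/(-6 - 19) - 242*202 = (5/18)/(-25) - 48884 = -1/25*5/18 - 48884 = -1/90 - 48884 = -4399561/90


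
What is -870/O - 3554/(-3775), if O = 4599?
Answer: 4353532/5787075 ≈ 0.75229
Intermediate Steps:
-870/O - 3554/(-3775) = -870/4599 - 3554/(-3775) = -870*1/4599 - 3554*(-1/3775) = -290/1533 + 3554/3775 = 4353532/5787075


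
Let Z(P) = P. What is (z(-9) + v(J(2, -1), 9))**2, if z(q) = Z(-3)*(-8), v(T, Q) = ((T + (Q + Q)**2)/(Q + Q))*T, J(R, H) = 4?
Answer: 760384/81 ≈ 9387.5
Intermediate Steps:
v(T, Q) = T*(T + 4*Q**2)/(2*Q) (v(T, Q) = ((T + (2*Q)**2)/((2*Q)))*T = ((T + 4*Q**2)*(1/(2*Q)))*T = ((T + 4*Q**2)/(2*Q))*T = T*(T + 4*Q**2)/(2*Q))
z(q) = 24 (z(q) = -3*(-8) = 24)
(z(-9) + v(J(2, -1), 9))**2 = (24 + (1/2)*4*(4 + 4*9**2)/9)**2 = (24 + (1/2)*4*(1/9)*(4 + 4*81))**2 = (24 + (1/2)*4*(1/9)*(4 + 324))**2 = (24 + (1/2)*4*(1/9)*328)**2 = (24 + 656/9)**2 = (872/9)**2 = 760384/81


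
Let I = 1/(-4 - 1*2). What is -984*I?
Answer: 164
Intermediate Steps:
I = -⅙ (I = 1/(-4 - 2) = 1/(-6) = -⅙ ≈ -0.16667)
-984*I = -984*(-⅙) = 164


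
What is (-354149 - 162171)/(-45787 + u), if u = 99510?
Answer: -516320/53723 ≈ -9.6108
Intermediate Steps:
(-354149 - 162171)/(-45787 + u) = (-354149 - 162171)/(-45787 + 99510) = -516320/53723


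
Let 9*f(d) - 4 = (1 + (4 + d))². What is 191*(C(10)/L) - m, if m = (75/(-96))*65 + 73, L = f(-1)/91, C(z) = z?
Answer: 2502153/32 ≈ 78192.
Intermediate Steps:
f(d) = 4/9 + (5 + d)²/9 (f(d) = 4/9 + (1 + (4 + d))²/9 = 4/9 + (5 + d)²/9)
L = 20/819 (L = (4/9 + (5 - 1)²/9)/91 = (4/9 + (⅑)*4²)*(1/91) = (4/9 + (⅑)*16)*(1/91) = (4/9 + 16/9)*(1/91) = (20/9)*(1/91) = 20/819 ≈ 0.024420)
m = 711/32 (m = (75*(-1/96))*65 + 73 = -25/32*65 + 73 = -1625/32 + 73 = 711/32 ≈ 22.219)
191*(C(10)/L) - m = 191*(10/(20/819)) - 1*711/32 = 191*(10*(819/20)) - 711/32 = 191*(819/2) - 711/32 = 156429/2 - 711/32 = 2502153/32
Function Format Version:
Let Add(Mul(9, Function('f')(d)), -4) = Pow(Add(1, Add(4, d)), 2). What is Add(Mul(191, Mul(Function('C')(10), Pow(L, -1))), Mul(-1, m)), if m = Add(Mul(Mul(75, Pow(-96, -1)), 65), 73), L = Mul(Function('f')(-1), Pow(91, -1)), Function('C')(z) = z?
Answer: Rational(2502153, 32) ≈ 78192.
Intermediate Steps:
Function('f')(d) = Add(Rational(4, 9), Mul(Rational(1, 9), Pow(Add(5, d), 2))) (Function('f')(d) = Add(Rational(4, 9), Mul(Rational(1, 9), Pow(Add(1, Add(4, d)), 2))) = Add(Rational(4, 9), Mul(Rational(1, 9), Pow(Add(5, d), 2))))
L = Rational(20, 819) (L = Mul(Add(Rational(4, 9), Mul(Rational(1, 9), Pow(Add(5, -1), 2))), Pow(91, -1)) = Mul(Add(Rational(4, 9), Mul(Rational(1, 9), Pow(4, 2))), Rational(1, 91)) = Mul(Add(Rational(4, 9), Mul(Rational(1, 9), 16)), Rational(1, 91)) = Mul(Add(Rational(4, 9), Rational(16, 9)), Rational(1, 91)) = Mul(Rational(20, 9), Rational(1, 91)) = Rational(20, 819) ≈ 0.024420)
m = Rational(711, 32) (m = Add(Mul(Mul(75, Rational(-1, 96)), 65), 73) = Add(Mul(Rational(-25, 32), 65), 73) = Add(Rational(-1625, 32), 73) = Rational(711, 32) ≈ 22.219)
Add(Mul(191, Mul(Function('C')(10), Pow(L, -1))), Mul(-1, m)) = Add(Mul(191, Mul(10, Pow(Rational(20, 819), -1))), Mul(-1, Rational(711, 32))) = Add(Mul(191, Mul(10, Rational(819, 20))), Rational(-711, 32)) = Add(Mul(191, Rational(819, 2)), Rational(-711, 32)) = Add(Rational(156429, 2), Rational(-711, 32)) = Rational(2502153, 32)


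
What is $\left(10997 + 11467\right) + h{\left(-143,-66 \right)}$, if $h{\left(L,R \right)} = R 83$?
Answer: $16986$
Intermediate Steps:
$h{\left(L,R \right)} = 83 R$
$\left(10997 + 11467\right) + h{\left(-143,-66 \right)} = \left(10997 + 11467\right) + 83 \left(-66\right) = 22464 - 5478 = 16986$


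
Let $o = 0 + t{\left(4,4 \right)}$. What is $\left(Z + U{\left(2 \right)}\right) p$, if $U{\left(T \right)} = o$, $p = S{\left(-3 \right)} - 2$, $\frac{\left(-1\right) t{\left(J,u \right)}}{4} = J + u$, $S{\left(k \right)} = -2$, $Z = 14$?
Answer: $72$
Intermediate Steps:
$t{\left(J,u \right)} = - 4 J - 4 u$ ($t{\left(J,u \right)} = - 4 \left(J + u\right) = - 4 J - 4 u$)
$o = -32$ ($o = 0 - 32 = -32$)
$p = -4$ ($p = -2 - 2 = -4$)
$U{\left(T \right)} = -32$
$\left(Z + U{\left(2 \right)}\right) p = \left(14 - 32\right) \left(-4\right) = \left(-18\right) \left(-4\right) = 72$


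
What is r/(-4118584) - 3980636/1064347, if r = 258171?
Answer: -16669367268761/4383602524648 ≈ -3.8027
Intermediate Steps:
r/(-4118584) - 3980636/1064347 = 258171/(-4118584) - 3980636/1064347 = 258171*(-1/4118584) - 3980636*1/1064347 = -258171/4118584 - 3980636/1064347 = -16669367268761/4383602524648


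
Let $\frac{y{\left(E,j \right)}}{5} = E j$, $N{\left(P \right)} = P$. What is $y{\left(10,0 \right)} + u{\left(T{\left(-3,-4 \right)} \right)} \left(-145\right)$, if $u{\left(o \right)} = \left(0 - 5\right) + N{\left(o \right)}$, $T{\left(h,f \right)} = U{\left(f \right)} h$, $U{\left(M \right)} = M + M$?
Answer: $-2755$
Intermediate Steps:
$U{\left(M \right)} = 2 M$
$T{\left(h,f \right)} = 2 f h$
$u{\left(o \right)} = -5 + o$ ($u{\left(o \right)} = \left(0 - 5\right) + o = -5 + o$)
$y{\left(E,j \right)} = 5 E j$
$y{\left(10,0 \right)} + u{\left(T{\left(-3,-4 \right)} \right)} \left(-145\right) = 5 \cdot 10 \cdot 0 + \left(-5 + 2 \left(-4\right) \left(-3\right)\right) \left(-145\right) = 0 + \left(-5 + 24\right) \left(-145\right) = 0 + 19 \left(-145\right) = 0 - 2755 = -2755$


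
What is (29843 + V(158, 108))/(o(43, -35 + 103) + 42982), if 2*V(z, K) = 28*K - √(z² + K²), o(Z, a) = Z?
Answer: 6271/8605 - √9157/43025 ≈ 0.72654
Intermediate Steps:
V(z, K) = 14*K - √(K² + z²)/2 (V(z, K) = (28*K - √(z² + K²))/2 = (28*K - √(K² + z²))/2 = (-√(K² + z²) + 28*K)/2 = 14*K - √(K² + z²)/2)
(29843 + V(158, 108))/(o(43, -35 + 103) + 42982) = (29843 + (14*108 - √(108² + 158²)/2))/(43 + 42982) = (29843 + (1512 - √(11664 + 24964)/2))/43025 = (29843 + (1512 - √9157))*(1/43025) = (31355 - √9157)*(1/43025) = 6271/8605 - √9157/43025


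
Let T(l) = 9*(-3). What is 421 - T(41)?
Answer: 448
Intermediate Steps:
T(l) = -27
421 - T(41) = 421 - 1*(-27) = 421 + 27 = 448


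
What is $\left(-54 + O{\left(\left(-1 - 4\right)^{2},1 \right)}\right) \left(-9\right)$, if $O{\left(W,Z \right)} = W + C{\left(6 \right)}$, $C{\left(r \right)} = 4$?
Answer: $225$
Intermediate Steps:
$O{\left(W,Z \right)} = 4 + W$ ($O{\left(W,Z \right)} = W + 4 = 4 + W$)
$\left(-54 + O{\left(\left(-1 - 4\right)^{2},1 \right)}\right) \left(-9\right) = \left(-54 + \left(4 + \left(-1 - 4\right)^{2}\right)\right) \left(-9\right) = \left(-54 + \left(4 + \left(-5\right)^{2}\right)\right) \left(-9\right) = \left(-54 + \left(4 + 25\right)\right) \left(-9\right) = \left(-54 + 29\right) \left(-9\right) = \left(-25\right) \left(-9\right) = 225$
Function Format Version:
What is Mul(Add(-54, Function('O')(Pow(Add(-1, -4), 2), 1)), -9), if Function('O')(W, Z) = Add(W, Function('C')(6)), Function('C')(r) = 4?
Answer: 225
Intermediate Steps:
Function('O')(W, Z) = Add(4, W) (Function('O')(W, Z) = Add(W, 4) = Add(4, W))
Mul(Add(-54, Function('O')(Pow(Add(-1, -4), 2), 1)), -9) = Mul(Add(-54, Add(4, Pow(Add(-1, -4), 2))), -9) = Mul(Add(-54, Add(4, Pow(-5, 2))), -9) = Mul(Add(-54, Add(4, 25)), -9) = Mul(Add(-54, 29), -9) = Mul(-25, -9) = 225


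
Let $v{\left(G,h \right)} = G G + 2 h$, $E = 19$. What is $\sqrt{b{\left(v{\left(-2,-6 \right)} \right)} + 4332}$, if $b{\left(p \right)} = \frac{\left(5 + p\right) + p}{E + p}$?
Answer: $\sqrt{4331} \approx 65.81$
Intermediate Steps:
$v{\left(G,h \right)} = G^{2} + 2 h$
$b{\left(p \right)} = \frac{5 + 2 p}{19 + p}$ ($b{\left(p \right)} = \frac{\left(5 + p\right) + p}{19 + p} = \frac{5 + 2 p}{19 + p}$)
$\sqrt{b{\left(v{\left(-2,-6 \right)} \right)} + 4332} = \sqrt{\frac{5 + 2 \left(\left(-2\right)^{2} + 2 \left(-6\right)\right)}{19 + \left(\left(-2\right)^{2} + 2 \left(-6\right)\right)} + 4332} = \sqrt{\frac{5 + 2 \left(4 - 12\right)}{19 + \left(4 - 12\right)} + 4332} = \sqrt{\frac{5 + 2 \left(-8\right)}{19 - 8} + 4332} = \sqrt{\frac{5 - 16}{11} + 4332} = \sqrt{\frac{1}{11} \left(-11\right) + 4332} = \sqrt{-1 + 4332} = \sqrt{4331}$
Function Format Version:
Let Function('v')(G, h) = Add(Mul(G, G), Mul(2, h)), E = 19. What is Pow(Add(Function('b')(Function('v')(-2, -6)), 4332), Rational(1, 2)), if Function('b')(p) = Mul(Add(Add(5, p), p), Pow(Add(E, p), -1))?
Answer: Pow(4331, Rational(1, 2)) ≈ 65.810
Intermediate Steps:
Function('v')(G, h) = Add(Pow(G, 2), Mul(2, h))
Function('b')(p) = Mul(Pow(Add(19, p), -1), Add(5, Mul(2, p))) (Function('b')(p) = Mul(Add(Add(5, p), p), Pow(Add(19, p), -1)) = Mul(Add(5, Mul(2, p)), Pow(Add(19, p), -1)) = Mul(Pow(Add(19, p), -1), Add(5, Mul(2, p))))
Pow(Add(Function('b')(Function('v')(-2, -6)), 4332), Rational(1, 2)) = Pow(Add(Mul(Pow(Add(19, Add(Pow(-2, 2), Mul(2, -6))), -1), Add(5, Mul(2, Add(Pow(-2, 2), Mul(2, -6))))), 4332), Rational(1, 2)) = Pow(Add(Mul(Pow(Add(19, Add(4, -12)), -1), Add(5, Mul(2, Add(4, -12)))), 4332), Rational(1, 2)) = Pow(Add(Mul(Pow(Add(19, -8), -1), Add(5, Mul(2, -8))), 4332), Rational(1, 2)) = Pow(Add(Mul(Pow(11, -1), Add(5, -16)), 4332), Rational(1, 2)) = Pow(Add(Mul(Rational(1, 11), -11), 4332), Rational(1, 2)) = Pow(Add(-1, 4332), Rational(1, 2)) = Pow(4331, Rational(1, 2))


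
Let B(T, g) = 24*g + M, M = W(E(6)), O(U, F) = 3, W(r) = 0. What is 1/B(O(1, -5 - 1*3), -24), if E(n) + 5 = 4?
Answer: -1/576 ≈ -0.0017361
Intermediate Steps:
E(n) = -1 (E(n) = -5 + 4 = -1)
M = 0
B(T, g) = 24*g (B(T, g) = 24*g + 0 = 24*g)
1/B(O(1, -5 - 1*3), -24) = 1/(24*(-24)) = 1/(-576) = -1/576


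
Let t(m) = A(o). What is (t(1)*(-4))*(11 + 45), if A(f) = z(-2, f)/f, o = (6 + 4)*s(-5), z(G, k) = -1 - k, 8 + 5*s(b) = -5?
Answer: 2800/13 ≈ 215.38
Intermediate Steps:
s(b) = -13/5 (s(b) = -8/5 + (⅕)*(-5) = -8/5 - 1 = -13/5)
o = -26 (o = (6 + 4)*(-13/5) = 10*(-13/5) = -26)
A(f) = (-1 - f)/f
t(m) = -25/26 (t(m) = (-1 - 1*(-26))/(-26) = -(-1 + 26)/26 = -1/26*25 = -25/26)
(t(1)*(-4))*(11 + 45) = (-25/26*(-4))*(11 + 45) = (50/13)*56 = 2800/13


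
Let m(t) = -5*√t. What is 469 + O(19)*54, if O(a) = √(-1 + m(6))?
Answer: 469 + 54*√(-1 - 5*√6) ≈ 469.0 + 196.54*I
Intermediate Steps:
O(a) = √(-1 - 5*√6)
469 + O(19)*54 = 469 + √(-1 - 5*√6)*54 = 469 + 54*√(-1 - 5*√6)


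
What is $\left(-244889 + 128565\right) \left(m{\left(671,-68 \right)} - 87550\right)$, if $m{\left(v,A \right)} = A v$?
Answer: $15491797672$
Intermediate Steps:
$\left(-244889 + 128565\right) \left(m{\left(671,-68 \right)} - 87550\right) = \left(-244889 + 128565\right) \left(\left(-68\right) 671 - 87550\right) = - 116324 \left(-45628 - 87550\right) = \left(-116324\right) \left(-133178\right) = 15491797672$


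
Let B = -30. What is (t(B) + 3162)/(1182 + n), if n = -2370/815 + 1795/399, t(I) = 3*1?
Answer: 205842105/76977193 ≈ 2.6741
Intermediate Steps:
t(I) = 3
n = 103459/65037 (n = -2370*1/815 + 1795*(1/399) = -474/163 + 1795/399 = 103459/65037 ≈ 1.5908)
(t(B) + 3162)/(1182 + n) = (3 + 3162)/(1182 + 103459/65037) = 3165/(76977193/65037) = 3165*(65037/76977193) = 205842105/76977193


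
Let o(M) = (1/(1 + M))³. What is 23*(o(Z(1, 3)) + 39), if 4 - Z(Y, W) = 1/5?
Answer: 12403003/13824 ≈ 897.21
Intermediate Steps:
Z(Y, W) = 19/5 (Z(Y, W) = 4 - 1/5 = 4 - 1*⅕ = 4 - ⅕ = 19/5)
o(M) = (1 + M)⁻³
23*(o(Z(1, 3)) + 39) = 23*((1 + 19/5)⁻³ + 39) = 23*((24/5)⁻³ + 39) = 23*(125/13824 + 39) = 23*(539261/13824) = 12403003/13824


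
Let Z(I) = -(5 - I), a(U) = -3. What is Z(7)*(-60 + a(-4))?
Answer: -126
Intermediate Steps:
Z(I) = -5 + I
Z(7)*(-60 + a(-4)) = (-5 + 7)*(-60 - 3) = 2*(-63) = -126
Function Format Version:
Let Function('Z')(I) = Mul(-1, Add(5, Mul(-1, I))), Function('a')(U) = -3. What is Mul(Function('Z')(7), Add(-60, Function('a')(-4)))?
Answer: -126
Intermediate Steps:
Function('Z')(I) = Add(-5, I)
Mul(Function('Z')(7), Add(-60, Function('a')(-4))) = Mul(Add(-5, 7), Add(-60, -3)) = Mul(2, -63) = -126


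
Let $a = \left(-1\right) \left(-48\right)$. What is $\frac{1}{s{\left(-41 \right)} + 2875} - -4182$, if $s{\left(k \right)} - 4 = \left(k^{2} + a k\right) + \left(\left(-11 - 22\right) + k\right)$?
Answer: $\frac{10530277}{2518} \approx 4182.0$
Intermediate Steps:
$a = 48$
$s{\left(k \right)} = -29 + k^{2} + 49 k$ ($s{\left(k \right)} = 4 + \left(\left(k^{2} + 48 k\right) + \left(\left(-11 - 22\right) + k\right)\right) = 4 + \left(\left(k^{2} + 48 k\right) + \left(-33 + k\right)\right) = 4 + \left(-33 + k^{2} + 49 k\right) = -29 + k^{2} + 49 k$)
$\frac{1}{s{\left(-41 \right)} + 2875} - -4182 = \frac{1}{\left(-29 + \left(-41\right)^{2} + 49 \left(-41\right)\right) + 2875} - -4182 = \frac{1}{\left(-29 + 1681 - 2009\right) + 2875} + 4182 = \frac{1}{-357 + 2875} + 4182 = \frac{1}{2518} + 4182 = \frac{10530277}{2518}$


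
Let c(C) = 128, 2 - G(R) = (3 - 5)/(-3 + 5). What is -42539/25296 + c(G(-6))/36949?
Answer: -1568535623/934661904 ≈ -1.6782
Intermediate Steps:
G(R) = 3 (G(R) = 2 - (3 - 5)/(-3 + 5) = 2 - (-2)/2 = 2 - 1*(-1) = 2 + 1 = 3)
-42539/25296 + c(G(-6))/36949 = -42539/25296 + 128/36949 = -1568535623/934661904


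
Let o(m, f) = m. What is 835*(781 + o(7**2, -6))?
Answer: 693050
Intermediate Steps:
835*(781 + o(7**2, -6)) = 835*(781 + 7**2) = 835*(781 + 49) = 835*830 = 693050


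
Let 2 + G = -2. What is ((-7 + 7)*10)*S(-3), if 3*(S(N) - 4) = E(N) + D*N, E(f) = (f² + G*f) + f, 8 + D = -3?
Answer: 0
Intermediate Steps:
D = -11 (D = -8 - 3 = -11)
G = -4 (G = -2 - 2 = -4)
E(f) = f² - 3*f (E(f) = (f² - 4*f) + f = f² - 3*f)
S(N) = 4 - 11*N/3 + N*(-3 + N)/3 (S(N) = 4 + (N*(-3 + N) - 11*N)/3 = 4 + (-11*N + N*(-3 + N))/3 = 4 + (-11*N/3 + N*(-3 + N)/3) = 4 - 11*N/3 + N*(-3 + N)/3)
((-7 + 7)*10)*S(-3) = ((-7 + 7)*10)*(4 - 14/3*(-3) + (⅓)*(-3)²) = (0*10)*(4 + 14 + (⅓)*9) = 0*(4 + 14 + 3) = 0*21 = 0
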